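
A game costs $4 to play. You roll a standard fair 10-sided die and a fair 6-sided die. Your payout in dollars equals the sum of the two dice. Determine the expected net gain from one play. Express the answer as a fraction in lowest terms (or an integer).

Distribution of the sum of the two dice: 2 w.p. 1/60, 3 w.p. 1/30, 4 w.p. 1/20, 5 w.p. 1/15, 6 w.p. 1/12, 7 w.p. 1/10, …
E[payout] = (1/60)·2 + (1/30)·3 + (1/20)·4 + (1/15)·5 + (1/12)·6 + (1/10)·7 + (1/10)·8 + (1/10)·9 + (1/10)·10 + (1/10)·11 + (1/12)·12 + (1/15)·13 + (1/20)·14 + (1/30)·15 + (1/60)·16 = 9
Expected profit = 9 − 4 = 5

$5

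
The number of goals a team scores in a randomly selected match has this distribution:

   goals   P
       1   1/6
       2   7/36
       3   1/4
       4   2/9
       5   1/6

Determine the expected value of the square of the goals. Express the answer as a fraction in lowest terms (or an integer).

131/12

E[X²] = (1/6)·1 + (7/36)·4 + (1/4)·9 + (2/9)·16 + (1/6)·25
     = 131/12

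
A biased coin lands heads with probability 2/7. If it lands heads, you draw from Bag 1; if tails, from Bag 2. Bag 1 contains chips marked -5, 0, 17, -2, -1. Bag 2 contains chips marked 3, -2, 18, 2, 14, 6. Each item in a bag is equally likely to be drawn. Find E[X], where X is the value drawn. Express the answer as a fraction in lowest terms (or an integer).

1133/210

E[X | Bag 1] = (-5 + 0 + 17 − 2 − 1)/5 = 9/5
E[X | Bag 2] = (3 − 2 + 18 + 2 + 14 + 6)/6 = 41/6
E[X] = (2/7)·9/5 + (5/7)·41/6 = 1133/210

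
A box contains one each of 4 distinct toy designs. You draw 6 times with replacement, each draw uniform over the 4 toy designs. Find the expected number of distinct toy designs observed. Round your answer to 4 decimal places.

Let Xⱼ=1 if type j appears at least once. P(Xⱼ=1) = 1 − ((4−1)/4)^6 = 3367/4096.
E[#distinct] = 4·3367/4096 = 3367/1024.
≈ 3.2881

3.2881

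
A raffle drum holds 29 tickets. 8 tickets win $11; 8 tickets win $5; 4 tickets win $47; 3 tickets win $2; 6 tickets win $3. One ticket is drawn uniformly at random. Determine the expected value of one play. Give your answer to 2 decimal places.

E[payout] = (8/29)·11 + (8/29)·5 + (4/29)·47 + (3/29)·2 + (6/29)·3 = 340/29
≈ $11.72

$11.72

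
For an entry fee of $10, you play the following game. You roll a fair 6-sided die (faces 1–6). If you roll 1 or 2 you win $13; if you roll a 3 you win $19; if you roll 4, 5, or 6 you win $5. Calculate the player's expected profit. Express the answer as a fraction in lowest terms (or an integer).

$0

E[payout] = (1/2)·5 + (1/3)·13 + (1/6)·19 = 10
Expected profit = 10 − 10 = 0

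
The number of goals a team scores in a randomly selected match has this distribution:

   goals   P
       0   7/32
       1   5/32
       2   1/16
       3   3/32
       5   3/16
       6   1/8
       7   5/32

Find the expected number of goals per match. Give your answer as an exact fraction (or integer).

E[X] = (7/32)·0 + (5/32)·1 + (1/16)·2 + (3/32)·3 + (3/16)·5 + (1/8)·6 + (5/32)·7
     = 107/32

107/32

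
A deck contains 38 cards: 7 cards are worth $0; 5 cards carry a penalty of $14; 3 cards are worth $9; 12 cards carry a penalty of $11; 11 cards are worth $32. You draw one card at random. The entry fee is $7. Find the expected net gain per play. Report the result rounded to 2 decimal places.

-$2.34

E[payout] = (7/38)·0 + (5/38)·(-14) + (3/38)·9 + (12/38)·(-11) + (11/38)·32 = 177/38
Expected profit = 177/38 − 7 = -89/38 ≈ -$2.34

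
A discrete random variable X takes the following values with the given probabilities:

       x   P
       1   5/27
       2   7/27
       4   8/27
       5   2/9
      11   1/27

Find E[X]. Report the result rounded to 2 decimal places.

E[X] = (5/27)·1 + (7/27)·2 + (8/27)·4 + (2/9)·5 + (1/27)·11
     = 92/27 ≈ 3.41

3.41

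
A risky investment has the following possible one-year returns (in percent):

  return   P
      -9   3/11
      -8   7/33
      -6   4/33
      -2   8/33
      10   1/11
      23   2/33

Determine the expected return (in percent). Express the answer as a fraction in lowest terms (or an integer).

-101/33

E[X] = (3/11)·(-9) + (7/33)·(-8) + (4/33)·(-6) + (8/33)·(-2) + (1/11)·10 + (2/33)·23
     = -101/33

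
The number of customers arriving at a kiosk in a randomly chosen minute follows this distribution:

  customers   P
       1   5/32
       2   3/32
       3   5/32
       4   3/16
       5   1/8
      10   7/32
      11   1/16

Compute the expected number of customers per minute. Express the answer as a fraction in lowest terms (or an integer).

81/16

E[X] = (5/32)·1 + (3/32)·2 + (5/32)·3 + (3/16)·4 + (1/8)·5 + (7/32)·10 + (1/16)·11
     = 81/16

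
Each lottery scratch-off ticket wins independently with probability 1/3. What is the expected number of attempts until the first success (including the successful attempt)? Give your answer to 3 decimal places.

For a geometric distribution, E[trials] = 1/p = 1/(1/3) = 3.
≈ 3.000

3.000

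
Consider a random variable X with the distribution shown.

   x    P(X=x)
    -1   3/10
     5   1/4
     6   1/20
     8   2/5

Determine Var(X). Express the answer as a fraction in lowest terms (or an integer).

5659/400

E[X] = (3/10)·(-1) + (1/4)·5 + (1/20)·6 + (2/5)·8 = 89/20
E[X²] = (3/10)·1 + (1/4)·25 + (1/20)·36 + (2/5)·64 = 679/20
Var(X) = 679/20 − (89/20)² = 5659/400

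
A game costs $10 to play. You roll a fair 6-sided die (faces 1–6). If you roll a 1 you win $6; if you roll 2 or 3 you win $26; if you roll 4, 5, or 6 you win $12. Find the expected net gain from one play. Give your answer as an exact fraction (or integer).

17/3 dollars

E[payout] = (1/6)·6 + (1/2)·12 + (1/3)·26 = 47/3
Expected profit = 47/3 − 10 = 17/3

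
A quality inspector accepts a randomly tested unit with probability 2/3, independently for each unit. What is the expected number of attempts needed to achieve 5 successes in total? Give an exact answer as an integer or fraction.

By linearity (sum of 5 independent geometric waits), E[trials] = 5/p = 5/(2/3) = 15/2.

15/2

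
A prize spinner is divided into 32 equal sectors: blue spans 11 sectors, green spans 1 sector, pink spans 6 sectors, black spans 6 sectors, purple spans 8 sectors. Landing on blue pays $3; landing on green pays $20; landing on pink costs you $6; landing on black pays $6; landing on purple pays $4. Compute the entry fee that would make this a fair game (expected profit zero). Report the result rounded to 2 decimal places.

E[payout] = (11/32)·3 + (1/32)·20 + (6/32)·(-6) + (6/32)·6 + (8/32)·4 = 85/32
Fair fee = E[payout] = 85/32 ≈ $2.66

$2.66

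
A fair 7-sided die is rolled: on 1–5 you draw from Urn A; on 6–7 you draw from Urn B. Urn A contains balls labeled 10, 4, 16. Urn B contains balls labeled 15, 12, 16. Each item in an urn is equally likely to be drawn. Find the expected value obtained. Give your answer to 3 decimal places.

E[X | Urn A] = (10 + 4 + 16)/3 = 10
E[X | Urn B] = (15 + 12 + 16)/3 = 43/3
E[X] = (5/7)·10 + (2/7)·43/3 = 236/21 ≈ 11.238

11.238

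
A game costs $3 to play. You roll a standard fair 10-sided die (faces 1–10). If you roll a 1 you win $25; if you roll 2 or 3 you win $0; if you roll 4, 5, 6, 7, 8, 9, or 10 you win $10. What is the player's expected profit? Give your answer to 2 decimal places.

E[payout] = (1/5)·0 + (7/10)·10 + (1/10)·25 = 19/2
Expected profit = 19/2 − 3 = 13/2 ≈ $6.50

$6.50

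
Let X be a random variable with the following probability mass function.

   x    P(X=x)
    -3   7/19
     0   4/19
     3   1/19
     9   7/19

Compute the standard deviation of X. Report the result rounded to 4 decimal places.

5.2936

E[X] = 45/19, E[X²] = 639/19
Var(X) = E[X²] − (E[X])² = 639/19 − 2025/361 = 10116/361
SD(X) = √(10116/361) ≈ 5.2936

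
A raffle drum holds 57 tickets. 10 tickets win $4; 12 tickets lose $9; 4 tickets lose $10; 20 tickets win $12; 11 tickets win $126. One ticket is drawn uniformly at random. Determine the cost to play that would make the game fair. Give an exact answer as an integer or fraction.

506/19 dollars

E[payout] = (10/57)·4 + (12/57)·(-9) + (4/57)·(-10) + (20/57)·12 + (11/57)·126 = 506/19
Fair fee = E[payout] = 506/19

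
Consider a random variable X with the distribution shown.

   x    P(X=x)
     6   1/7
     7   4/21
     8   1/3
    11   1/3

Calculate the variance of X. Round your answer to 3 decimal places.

E[X] = (1/7)·6 + (4/21)·7 + (1/3)·8 + (1/3)·11 = 179/21
E[X²] = (1/7)·36 + (4/21)·49 + (1/3)·64 + (1/3)·121 = 533/7
Var(X) = 533/7 − (179/21)² = 1538/441 ≈ 3.488

3.488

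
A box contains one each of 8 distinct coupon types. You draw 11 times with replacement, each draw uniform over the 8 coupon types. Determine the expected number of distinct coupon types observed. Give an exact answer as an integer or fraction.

Let Xⱼ=1 if type j appears at least once. P(Xⱼ=1) = 1 − ((8−1)/8)^11 = 6612607849/8589934592.
E[#distinct] = 8·6612607849/8589934592 = 6612607849/1073741824.

6612607849/1073741824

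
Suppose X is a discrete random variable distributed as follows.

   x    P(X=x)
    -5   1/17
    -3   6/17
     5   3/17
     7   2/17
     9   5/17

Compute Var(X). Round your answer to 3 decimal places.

29.647

E[X] = (1/17)·(-5) + (6/17)·(-3) + (3/17)·5 + (2/17)·7 + (5/17)·9 = 3
E[X²] = (1/17)·25 + (6/17)·9 + (3/17)·25 + (2/17)·49 + (5/17)·81 = 657/17
Var(X) = 657/17 − (3)² = 504/17 ≈ 29.647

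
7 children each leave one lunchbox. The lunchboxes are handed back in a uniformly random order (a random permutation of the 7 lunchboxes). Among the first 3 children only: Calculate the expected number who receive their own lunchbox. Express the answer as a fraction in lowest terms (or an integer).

Let Xᵢ = 1 if person i gets their own lunchbox. For each i, P(Xᵢ=1) = 1/7.
By linearity of expectation, E[X₁+…+X_3] = 3·(1/7) = 3/7.

3/7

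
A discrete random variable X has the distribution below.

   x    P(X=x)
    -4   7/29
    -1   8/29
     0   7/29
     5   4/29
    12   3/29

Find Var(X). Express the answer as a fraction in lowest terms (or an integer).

18508/841

E[X] = (7/29)·(-4) + (8/29)·(-1) + (7/29)·0 + (4/29)·5 + (3/29)·12 = 20/29
E[X²] = (7/29)·16 + (8/29)·1 + (7/29)·0 + (4/29)·25 + (3/29)·144 = 652/29
Var(X) = 652/29 − (20/29)² = 18508/841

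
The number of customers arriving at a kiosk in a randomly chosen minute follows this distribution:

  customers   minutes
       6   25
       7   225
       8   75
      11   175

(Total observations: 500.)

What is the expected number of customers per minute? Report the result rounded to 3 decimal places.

Total = 500, so P(customers=6) = 25/500, etc.
E[X] = (1/20)·6 + (9/20)·7 + (3/20)·8 + (7/20)·11
     = 17/2 ≈ 8.500

8.500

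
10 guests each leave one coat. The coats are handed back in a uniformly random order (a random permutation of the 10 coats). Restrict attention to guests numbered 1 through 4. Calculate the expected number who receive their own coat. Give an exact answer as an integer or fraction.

2/5

Let Xᵢ = 1 if person i gets their own coat. For each i, P(Xᵢ=1) = 1/10.
By linearity of expectation, E[X₁+…+X_4] = 4·(1/10) = 2/5.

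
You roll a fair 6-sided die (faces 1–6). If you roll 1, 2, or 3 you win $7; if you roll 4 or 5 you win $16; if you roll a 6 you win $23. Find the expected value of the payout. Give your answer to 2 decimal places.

E[payout] = (1/2)·7 + (1/3)·16 + (1/6)·23 = 38/3
≈ $12.67

$12.67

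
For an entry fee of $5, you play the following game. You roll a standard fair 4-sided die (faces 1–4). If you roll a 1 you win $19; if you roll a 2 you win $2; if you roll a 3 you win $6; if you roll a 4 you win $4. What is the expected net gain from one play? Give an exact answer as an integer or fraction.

11/4 dollars

E[payout] = (1/4)·2 + (1/4)·4 + (1/4)·6 + (1/4)·19 = 31/4
Expected profit = 31/4 − 5 = 11/4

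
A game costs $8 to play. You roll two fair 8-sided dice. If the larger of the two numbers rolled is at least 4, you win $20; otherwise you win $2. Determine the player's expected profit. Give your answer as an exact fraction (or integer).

E[payout] = (9/64)·2 + (55/64)·20 = 559/32
Expected profit = 559/32 − 8 = 303/32

303/32 dollars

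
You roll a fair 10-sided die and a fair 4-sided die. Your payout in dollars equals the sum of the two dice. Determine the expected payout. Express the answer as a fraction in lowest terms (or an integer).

$8

Distribution of the sum of the two dice: 2 w.p. 1/40, 3 w.p. 1/20, 4 w.p. 3/40, 5 w.p. 1/10, 6 w.p. 1/10, 7 w.p. 1/10, …
E[payout] = (1/40)·2 + (1/20)·3 + (3/40)·4 + (1/10)·5 + (1/10)·6 + (1/10)·7 + (1/10)·8 + (1/10)·9 + (1/10)·10 + (1/10)·11 + (3/40)·12 + (1/20)·13 + (1/40)·14 = 8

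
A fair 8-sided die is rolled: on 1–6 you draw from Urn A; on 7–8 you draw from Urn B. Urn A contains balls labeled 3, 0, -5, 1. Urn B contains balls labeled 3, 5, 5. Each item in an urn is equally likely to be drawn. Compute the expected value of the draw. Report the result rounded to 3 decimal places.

0.896

E[X | Urn A] = (3 + 0 − 5 + 1)/4 = -1/4
E[X | Urn B] = (3 + 5 + 5)/3 = 13/3
E[X] = (3/4)·(-1/4) + (1/4)·13/3 = 43/48 ≈ 0.896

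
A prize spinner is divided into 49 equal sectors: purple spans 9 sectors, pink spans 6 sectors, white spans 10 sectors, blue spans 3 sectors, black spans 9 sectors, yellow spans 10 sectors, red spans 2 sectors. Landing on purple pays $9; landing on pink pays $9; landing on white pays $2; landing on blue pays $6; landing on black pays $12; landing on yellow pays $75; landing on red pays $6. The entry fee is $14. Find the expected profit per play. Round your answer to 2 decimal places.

$7.29

E[payout] = (9/49)·9 + (6/49)·9 + (10/49)·2 + (3/49)·6 + (9/49)·12 + (10/49)·75 + (2/49)·6 = 149/7
Expected profit = 149/7 − 14 = 51/7 ≈ $7.29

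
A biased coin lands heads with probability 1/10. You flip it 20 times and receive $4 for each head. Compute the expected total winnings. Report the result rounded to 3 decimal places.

E[#heads] = 20·1/10 = 2 (linearity over flips).
E[winnings] = 4·2 = 8.
≈ 8.000

$8.000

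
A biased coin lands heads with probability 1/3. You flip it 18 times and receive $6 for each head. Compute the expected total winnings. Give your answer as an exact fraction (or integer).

$36

E[#heads] = 18·1/3 = 6 (linearity over flips).
E[winnings] = 6·6 = 36.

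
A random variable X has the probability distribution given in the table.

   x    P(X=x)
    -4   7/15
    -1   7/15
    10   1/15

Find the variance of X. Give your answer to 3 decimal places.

E[X] = (7/15)·(-4) + (7/15)·(-1) + (1/15)·10 = -5/3
E[X²] = (7/15)·16 + (7/15)·1 + (1/15)·100 = 73/5
Var(X) = 73/5 − (-5/3)² = 532/45 ≈ 11.822

11.822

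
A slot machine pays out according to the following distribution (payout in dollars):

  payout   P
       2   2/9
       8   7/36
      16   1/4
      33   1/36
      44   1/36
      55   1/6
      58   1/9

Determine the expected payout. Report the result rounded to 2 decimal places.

E[X] = (2/9)·2 + (7/36)·8 + (1/4)·16 + (1/36)·33 + (1/36)·44 + (1/6)·55 + (1/9)·58
     = 95/4 ≈ 23.75

$23.75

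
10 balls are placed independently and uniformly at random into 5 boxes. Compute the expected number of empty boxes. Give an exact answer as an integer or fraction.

Let Xⱼ=1 if box j is empty. P(Xⱼ=1) = ((5-1)/5)^10 = 1048576/9765625.
By linearity, E[#empty] = 5·1048576/9765625 = 1048576/1953125.

1048576/1953125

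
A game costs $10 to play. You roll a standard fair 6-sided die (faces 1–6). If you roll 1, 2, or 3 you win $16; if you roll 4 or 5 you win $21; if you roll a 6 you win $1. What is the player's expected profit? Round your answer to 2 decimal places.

E[payout] = (1/6)·1 + (1/2)·16 + (1/3)·21 = 91/6
Expected profit = 91/6 − 10 = 31/6 ≈ $5.17

$5.17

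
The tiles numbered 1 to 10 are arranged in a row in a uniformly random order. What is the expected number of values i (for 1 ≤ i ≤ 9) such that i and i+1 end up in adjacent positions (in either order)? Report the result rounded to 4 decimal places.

For each i ∈ {1,…,9}, let Xᵢ = 1 if i and i+1 are adjacent. P(Xᵢ=1) = 2·(10−1)!/10! = 2/10.
By linearity, E[ΣXᵢ] = (9)·(2/10) = 9/5.
≈ 1.8000

1.8000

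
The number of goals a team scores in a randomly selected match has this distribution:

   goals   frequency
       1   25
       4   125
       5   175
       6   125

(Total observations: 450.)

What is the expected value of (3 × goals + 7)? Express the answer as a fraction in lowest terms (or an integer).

Total = 450, so P(goals=1) = 25/450, etc.
E[3x+7] = (1/18)·10 + (5/18)·19 + (7/18)·22 + (5/18)·25
     = 64/3

64/3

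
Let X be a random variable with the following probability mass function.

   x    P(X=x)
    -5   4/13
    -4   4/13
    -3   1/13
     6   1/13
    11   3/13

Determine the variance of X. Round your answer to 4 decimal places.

E[X] = (4/13)·(-5) + (4/13)·(-4) + (1/13)·(-3) + (1/13)·6 + (3/13)·11 = 0
E[X²] = (4/13)·25 + (4/13)·16 + (1/13)·9 + (1/13)·36 + (3/13)·121 = 44
Var(X) = 44 − (0)² = 44 ≈ 44.0000

44.0000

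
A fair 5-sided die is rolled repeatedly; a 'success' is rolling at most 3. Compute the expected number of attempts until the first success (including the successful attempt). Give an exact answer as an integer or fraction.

For a geometric distribution, E[trials] = 1/p = 1/(3/5) = 5/3.

5/3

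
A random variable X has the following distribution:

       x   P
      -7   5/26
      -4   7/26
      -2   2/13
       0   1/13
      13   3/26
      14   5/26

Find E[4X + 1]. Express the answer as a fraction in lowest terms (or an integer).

89/13

E[4x+1] = (5/26)·(-27) + (7/26)·(-15) + (2/13)·(-7) + (1/13)·1 + (3/26)·53 + (5/26)·57
     = 89/13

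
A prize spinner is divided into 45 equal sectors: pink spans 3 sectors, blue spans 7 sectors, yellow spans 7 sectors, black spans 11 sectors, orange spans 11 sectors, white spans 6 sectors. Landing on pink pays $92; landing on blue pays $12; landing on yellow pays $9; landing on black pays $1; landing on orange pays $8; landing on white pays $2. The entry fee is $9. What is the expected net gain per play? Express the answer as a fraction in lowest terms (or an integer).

E[payout] = (3/45)·92 + (7/45)·12 + (7/45)·9 + (11/45)·1 + (11/45)·8 + (6/45)·2 = 178/15
Expected profit = 178/15 − 9 = 43/15

43/15 dollars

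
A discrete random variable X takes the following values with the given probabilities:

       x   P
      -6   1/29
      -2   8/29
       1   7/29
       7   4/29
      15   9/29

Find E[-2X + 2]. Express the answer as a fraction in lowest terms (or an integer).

-238/29

E[-2x+2] = (1/29)·14 + (8/29)·6 + (7/29)·0 + (4/29)·(-12) + (9/29)·(-28)
     = -238/29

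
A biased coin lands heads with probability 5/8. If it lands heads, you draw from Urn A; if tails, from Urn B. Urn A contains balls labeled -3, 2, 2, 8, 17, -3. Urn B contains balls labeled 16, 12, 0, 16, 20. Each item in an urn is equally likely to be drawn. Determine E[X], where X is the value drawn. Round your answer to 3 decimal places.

E[X | Urn A] = (-3 + 2 + 2 + 8 + 17 − 3)/6 = 23/6
E[X | Urn B] = (16 + 12 + 0 + 16 + 20)/5 = 64/5
E[X] = (5/8)·23/6 + (3/8)·64/5 = 1727/240 ≈ 7.196

7.196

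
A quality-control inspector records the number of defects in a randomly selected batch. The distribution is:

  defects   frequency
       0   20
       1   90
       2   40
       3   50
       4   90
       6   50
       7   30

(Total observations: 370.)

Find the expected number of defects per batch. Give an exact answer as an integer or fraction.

Total = 370, so P(defects=0) = 20/370, etc.
E[X] = (2/37)·0 + (9/37)·1 + (4/37)·2 + (5/37)·3 + (9/37)·4 + (5/37)·6 + (3/37)·7
     = 119/37

119/37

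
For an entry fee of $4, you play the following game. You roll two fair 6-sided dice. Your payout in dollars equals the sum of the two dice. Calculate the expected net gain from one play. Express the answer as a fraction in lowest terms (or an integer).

Distribution of the sum of the two dice: 2 w.p. 1/36, 3 w.p. 1/18, 4 w.p. 1/12, 5 w.p. 1/9, 6 w.p. 5/36, 7 w.p. 1/6, …
E[payout] = (1/36)·2 + (1/18)·3 + (1/12)·4 + (1/9)·5 + (5/36)·6 + (1/6)·7 + (5/36)·8 + (1/9)·9 + (1/12)·10 + (1/18)·11 + (1/36)·12 = 7
Expected profit = 7 − 4 = 3

$3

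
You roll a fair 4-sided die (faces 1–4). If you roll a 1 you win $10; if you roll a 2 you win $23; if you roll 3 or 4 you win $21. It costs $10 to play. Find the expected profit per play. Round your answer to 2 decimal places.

$8.75

E[payout] = (1/4)·10 + (1/2)·21 + (1/4)·23 = 75/4
Expected profit = 75/4 − 10 = 35/4 ≈ $8.75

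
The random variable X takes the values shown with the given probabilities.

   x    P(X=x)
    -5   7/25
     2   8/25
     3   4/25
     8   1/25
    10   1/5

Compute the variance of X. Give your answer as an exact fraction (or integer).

E[X] = (7/25)·(-5) + (8/25)·2 + (4/25)·3 + (1/25)·8 + (1/5)·10 = 51/25
E[X²] = (7/25)·25 + (8/25)·4 + (4/25)·9 + (1/25)·64 + (1/5)·100 = 807/25
Var(X) = 807/25 − (51/25)² = 17574/625

17574/625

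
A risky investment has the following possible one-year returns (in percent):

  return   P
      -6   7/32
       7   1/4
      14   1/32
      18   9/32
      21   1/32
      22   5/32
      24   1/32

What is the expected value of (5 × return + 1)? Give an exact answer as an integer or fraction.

E[5x+1] = (7/32)·(-29) + (1/4)·36 + (1/32)·71 + (9/32)·91 + (1/32)·106 + (5/32)·111 + (1/32)·121
     = 1757/32

1757/32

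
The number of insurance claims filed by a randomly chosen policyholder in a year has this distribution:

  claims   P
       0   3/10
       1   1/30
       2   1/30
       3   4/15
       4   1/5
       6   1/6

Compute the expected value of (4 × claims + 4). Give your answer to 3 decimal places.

E[4x+4] = (3/10)·4 + (1/30)·8 + (1/30)·12 + (4/15)·16 + (1/5)·20 + (1/6)·28
     = 74/5 ≈ 14.800

14.800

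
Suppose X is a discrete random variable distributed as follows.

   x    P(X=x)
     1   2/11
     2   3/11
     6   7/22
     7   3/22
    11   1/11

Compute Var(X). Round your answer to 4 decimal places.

9.3326

E[X] = (2/11)·1 + (3/11)·2 + (7/22)·6 + (3/22)·7 + (1/11)·11 = 101/22
E[X²] = (2/11)·1 + (3/11)·4 + (7/22)·36 + (3/22)·49 + (1/11)·121 = 669/22
Var(X) = 669/22 − (101/22)² = 4517/484 ≈ 9.3326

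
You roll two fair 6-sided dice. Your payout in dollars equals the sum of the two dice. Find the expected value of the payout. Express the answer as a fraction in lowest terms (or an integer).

$7

Distribution of the sum of the two dice: 2 w.p. 1/36, 3 w.p. 1/18, 4 w.p. 1/12, 5 w.p. 1/9, 6 w.p. 5/36, 7 w.p. 1/6, …
E[payout] = (1/36)·2 + (1/18)·3 + (1/12)·4 + (1/9)·5 + (5/36)·6 + (1/6)·7 + (5/36)·8 + (1/9)·9 + (1/12)·10 + (1/18)·11 + (1/36)·12 = 7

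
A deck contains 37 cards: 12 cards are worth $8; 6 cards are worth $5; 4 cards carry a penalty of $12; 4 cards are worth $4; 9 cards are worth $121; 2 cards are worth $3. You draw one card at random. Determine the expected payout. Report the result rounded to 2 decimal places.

$32.14

E[payout] = (12/37)·8 + (6/37)·5 + (4/37)·(-12) + (4/37)·4 + (9/37)·121 + (2/37)·3 = 1189/37
≈ $32.14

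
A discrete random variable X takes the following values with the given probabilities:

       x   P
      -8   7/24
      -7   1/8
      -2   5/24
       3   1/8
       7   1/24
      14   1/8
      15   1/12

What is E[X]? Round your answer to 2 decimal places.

0.04

E[X] = (7/24)·(-8) + (1/8)·(-7) + (5/24)·(-2) + (1/8)·3 + (1/24)·7 + (1/8)·14 + (1/12)·15
     = 1/24 ≈ 0.04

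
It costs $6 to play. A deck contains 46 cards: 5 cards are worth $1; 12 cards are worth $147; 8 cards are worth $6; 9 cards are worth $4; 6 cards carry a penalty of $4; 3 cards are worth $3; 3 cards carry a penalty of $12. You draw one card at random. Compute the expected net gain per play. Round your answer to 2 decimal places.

E[payout] = (5/46)·1 + (12/46)·147 + (8/46)·6 + (9/46)·4 + (6/46)·(-4) + (3/46)·3 + (3/46)·(-12) = 901/23
Expected profit = 901/23 − 6 = 763/23 ≈ $33.17

$33.17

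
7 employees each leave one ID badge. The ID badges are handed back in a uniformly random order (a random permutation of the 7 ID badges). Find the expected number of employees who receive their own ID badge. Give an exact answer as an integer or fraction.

1

Let Xᵢ = 1 if person i gets their own ID badge. For each i, P(Xᵢ=1) = 1/7.
By linearity of expectation, E[X₁+…+X_7] = 7·(1/7) = 1.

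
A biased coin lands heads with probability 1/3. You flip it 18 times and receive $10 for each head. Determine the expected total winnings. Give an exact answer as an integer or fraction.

$60

E[#heads] = 18·1/3 = 6 (linearity over flips).
E[winnings] = 10·6 = 60.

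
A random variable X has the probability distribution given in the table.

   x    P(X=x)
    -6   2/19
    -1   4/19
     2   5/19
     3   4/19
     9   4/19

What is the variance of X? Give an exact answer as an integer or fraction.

E[X] = (2/19)·(-6) + (4/19)·(-1) + (5/19)·2 + (4/19)·3 + (4/19)·9 = 42/19
E[X²] = (2/19)·36 + (4/19)·1 + (5/19)·4 + (4/19)·9 + (4/19)·81 = 24
Var(X) = 24 − (42/19)² = 6900/361

6900/361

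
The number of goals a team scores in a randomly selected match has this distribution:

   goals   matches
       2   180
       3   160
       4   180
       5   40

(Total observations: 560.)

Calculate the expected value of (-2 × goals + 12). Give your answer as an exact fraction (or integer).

Total = 560, so P(goals=2) = 180/560, etc.
E[-2x+12] = (9/28)·8 + (2/7)·6 + (9/28)·4 + (1/14)·2
     = 40/7

40/7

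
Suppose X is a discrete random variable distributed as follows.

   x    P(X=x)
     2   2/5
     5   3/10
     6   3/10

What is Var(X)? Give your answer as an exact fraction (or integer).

E[X] = (2/5)·2 + (3/10)·5 + (3/10)·6 = 41/10
E[X²] = (2/5)·4 + (3/10)·25 + (3/10)·36 = 199/10
Var(X) = 199/10 − (41/10)² = 309/100

309/100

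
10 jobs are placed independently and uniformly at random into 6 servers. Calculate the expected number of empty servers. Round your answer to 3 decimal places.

0.969

Let Xⱼ=1 if server j is empty. P(Xⱼ=1) = ((6-1)/6)^10 = 9765625/60466176.
By linearity, E[#empty] = 6·9765625/60466176 = 9765625/10077696.
≈ 0.969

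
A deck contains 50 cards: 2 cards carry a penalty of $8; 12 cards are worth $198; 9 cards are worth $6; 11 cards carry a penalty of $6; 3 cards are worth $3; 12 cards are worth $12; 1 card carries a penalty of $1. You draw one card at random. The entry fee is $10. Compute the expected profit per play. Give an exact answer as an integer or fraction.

E[payout] = (2/50)·(-8) + (12/50)·198 + (9/50)·6 + (11/50)·(-6) + (3/50)·3 + (12/50)·12 + (1/50)·(-1) = 50
Expected profit = 50 − 10 = 40

$40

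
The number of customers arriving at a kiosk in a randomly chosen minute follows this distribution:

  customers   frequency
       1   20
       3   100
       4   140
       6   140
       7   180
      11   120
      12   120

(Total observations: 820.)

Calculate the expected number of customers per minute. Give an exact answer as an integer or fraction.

Total = 820, so P(customers=1) = 20/820, etc.
E[X] = (1/41)·1 + (5/41)·3 + (7/41)·4 + (7/41)·6 + (9/41)·7 + (6/41)·11 + (6/41)·12
     = 7

7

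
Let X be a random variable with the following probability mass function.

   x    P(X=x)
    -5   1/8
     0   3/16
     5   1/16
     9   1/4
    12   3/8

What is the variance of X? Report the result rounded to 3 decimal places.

E[X] = (1/8)·(-5) + (3/16)·0 + (1/16)·5 + (1/4)·9 + (3/8)·12 = 103/16
E[X²] = (1/8)·25 + (3/16)·0 + (1/16)·25 + (1/4)·81 + (3/8)·144 = 1263/16
Var(X) = 1263/16 − (103/16)² = 9599/256 ≈ 37.496

37.496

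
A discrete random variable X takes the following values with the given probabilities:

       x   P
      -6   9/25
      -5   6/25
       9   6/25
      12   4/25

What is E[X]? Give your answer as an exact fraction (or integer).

E[X] = (9/25)·(-6) + (6/25)·(-5) + (6/25)·9 + (4/25)·12
     = 18/25

18/25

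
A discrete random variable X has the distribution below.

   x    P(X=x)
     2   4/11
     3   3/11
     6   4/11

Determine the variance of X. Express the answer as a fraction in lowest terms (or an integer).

E[X] = (4/11)·2 + (3/11)·3 + (4/11)·6 = 41/11
E[X²] = (4/11)·4 + (3/11)·9 + (4/11)·36 = 17
Var(X) = 17 − (41/11)² = 376/121

376/121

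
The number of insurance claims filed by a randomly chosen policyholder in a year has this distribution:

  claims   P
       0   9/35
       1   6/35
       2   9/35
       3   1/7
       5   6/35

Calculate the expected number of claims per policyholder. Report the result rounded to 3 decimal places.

1.971

E[X] = (9/35)·0 + (6/35)·1 + (9/35)·2 + (1/7)·3 + (6/35)·5
     = 69/35 ≈ 1.971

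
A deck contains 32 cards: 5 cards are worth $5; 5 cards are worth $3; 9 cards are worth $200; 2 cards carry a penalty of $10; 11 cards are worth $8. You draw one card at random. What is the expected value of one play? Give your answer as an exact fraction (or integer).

477/8 dollars

E[payout] = (5/32)·5 + (5/32)·3 + (9/32)·200 + (2/32)·(-10) + (11/32)·8 = 477/8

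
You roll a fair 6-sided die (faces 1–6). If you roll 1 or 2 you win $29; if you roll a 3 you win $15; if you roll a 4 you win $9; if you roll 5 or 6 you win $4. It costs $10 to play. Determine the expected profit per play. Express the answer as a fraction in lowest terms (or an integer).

$5

E[payout] = (1/3)·4 + (1/6)·9 + (1/6)·15 + (1/3)·29 = 15
Expected profit = 15 − 10 = 5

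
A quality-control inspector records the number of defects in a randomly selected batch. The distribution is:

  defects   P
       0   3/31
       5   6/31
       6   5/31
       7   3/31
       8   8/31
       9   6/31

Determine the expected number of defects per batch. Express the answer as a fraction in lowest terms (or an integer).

199/31

E[X] = (3/31)·0 + (6/31)·5 + (5/31)·6 + (3/31)·7 + (8/31)·8 + (6/31)·9
     = 199/31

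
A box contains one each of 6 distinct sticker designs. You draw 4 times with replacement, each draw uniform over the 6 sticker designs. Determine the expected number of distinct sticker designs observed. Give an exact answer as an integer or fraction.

671/216

Let Xⱼ=1 if type j appears at least once. P(Xⱼ=1) = 1 − ((6−1)/6)^4 = 671/1296.
E[#distinct] = 6·671/1296 = 671/216.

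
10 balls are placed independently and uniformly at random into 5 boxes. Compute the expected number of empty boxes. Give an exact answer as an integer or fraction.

Let Xⱼ=1 if box j is empty. P(Xⱼ=1) = ((5-1)/5)^10 = 1048576/9765625.
By linearity, E[#empty] = 5·1048576/9765625 = 1048576/1953125.

1048576/1953125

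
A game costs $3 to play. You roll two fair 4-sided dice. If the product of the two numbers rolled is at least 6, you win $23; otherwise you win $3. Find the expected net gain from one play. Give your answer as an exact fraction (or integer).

E[payout] = (1/2)·3 + (1/2)·23 = 13
Expected profit = 13 − 3 = 10

$10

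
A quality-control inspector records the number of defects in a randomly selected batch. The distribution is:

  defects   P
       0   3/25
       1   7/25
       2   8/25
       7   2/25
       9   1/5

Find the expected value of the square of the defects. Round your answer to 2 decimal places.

21.68

E[X²] = (3/25)·0 + (7/25)·1 + (8/25)·4 + (2/25)·49 + (1/5)·81
     = 542/25 ≈ 21.68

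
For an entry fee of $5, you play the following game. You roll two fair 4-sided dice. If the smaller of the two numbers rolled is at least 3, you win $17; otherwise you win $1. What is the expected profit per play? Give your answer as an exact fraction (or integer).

E[payout] = (3/4)·1 + (1/4)·17 = 5
Expected profit = 5 − 5 = 0

$0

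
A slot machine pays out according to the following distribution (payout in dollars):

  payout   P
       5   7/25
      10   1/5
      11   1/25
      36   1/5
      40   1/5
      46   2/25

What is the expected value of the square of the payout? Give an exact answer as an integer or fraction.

19508/25

E[X²] = (7/25)·25 + (1/5)·100 + (1/25)·121 + (1/5)·1296 + (1/5)·1600 + (2/25)·2116
     = 19508/25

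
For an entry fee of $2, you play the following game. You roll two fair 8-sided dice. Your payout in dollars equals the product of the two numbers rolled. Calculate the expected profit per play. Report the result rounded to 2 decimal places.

$18.25

Distribution of the product of the two numbers rolled: 1 w.p. 1/64, 2 w.p. 1/32, 3 w.p. 1/32, 4 w.p. 3/64, 5 w.p. 1/32, 6 w.p. 1/16, …
E[payout] = (1/64)·1 + (1/32)·2 + (1/32)·3 + (3/64)·4 + (1/32)·5 + (1/16)·6 + (1/32)·7 + (1/16)·8 + (1/64)·9 + (1/32)·10 + (1/16)·12 + (1/32)·14 + (1/32)·15 + (3/64)·16 + (1/32)·18 + (1/32)·20 + (1/32)·21 + (1/16)·24 + (1/64)·25 + (1/32)·28 + (1/32)·30 + (1/32)·32 + (1/32)·35 + (1/64)·36 + (1/32)·40 + (1/32)·42 + (1/32)·48 + (1/64)·49 + (1/32)·56 + (1/64)·64 = 81/4
Expected profit = 81/4 − 2 = 73/4 ≈ $18.25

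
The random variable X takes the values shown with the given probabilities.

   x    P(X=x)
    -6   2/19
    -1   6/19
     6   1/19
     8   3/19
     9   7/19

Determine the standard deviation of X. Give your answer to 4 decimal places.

5.5105

E[X] = 75/19, E[X²] = 873/19
Var(X) = E[X²] − (E[X])² = 873/19 − 5625/361 = 10962/361
SD(X) = √(10962/361) ≈ 5.5105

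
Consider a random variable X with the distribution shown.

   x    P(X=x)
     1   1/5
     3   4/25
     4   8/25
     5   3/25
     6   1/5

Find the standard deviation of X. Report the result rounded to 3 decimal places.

E[X] = 94/25, E[X²] = 424/25
Var(X) = E[X²] − (E[X])² = 424/25 − 8836/625 = 1764/625
SD(X) = √(1764/625) ≈ 1.680

1.680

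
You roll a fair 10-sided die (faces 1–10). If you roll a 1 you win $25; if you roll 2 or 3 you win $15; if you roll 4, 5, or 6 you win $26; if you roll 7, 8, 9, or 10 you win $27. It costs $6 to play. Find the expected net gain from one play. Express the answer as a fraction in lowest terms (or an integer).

E[payout] = (1/5)·15 + (1/10)·25 + (3/10)·26 + (2/5)·27 = 241/10
Expected profit = 241/10 − 6 = 181/10

181/10 dollars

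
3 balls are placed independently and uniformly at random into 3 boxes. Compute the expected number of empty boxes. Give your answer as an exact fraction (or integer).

Let Xⱼ=1 if box j is empty. P(Xⱼ=1) = ((3-1)/3)^3 = 8/27.
By linearity, E[#empty] = 3·8/27 = 8/9.

8/9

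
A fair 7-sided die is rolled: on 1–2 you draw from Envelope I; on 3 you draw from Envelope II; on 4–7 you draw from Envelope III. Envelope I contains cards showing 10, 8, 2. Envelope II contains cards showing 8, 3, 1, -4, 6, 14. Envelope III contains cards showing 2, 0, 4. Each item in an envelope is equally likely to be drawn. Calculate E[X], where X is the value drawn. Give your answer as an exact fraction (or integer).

26/7

E[X | Envelope I] = (10 + 8 + 2)/3 = 20/3
E[X | Envelope II] = (8 + 3 + 1 − 4 + 6 + 14)/6 = 14/3
E[X | Envelope III] = (2 + 0 + 4)/3 = 2
E[X] = (2/7)·20/3 + (1/7)·14/3 + (4/7)·2 = 26/7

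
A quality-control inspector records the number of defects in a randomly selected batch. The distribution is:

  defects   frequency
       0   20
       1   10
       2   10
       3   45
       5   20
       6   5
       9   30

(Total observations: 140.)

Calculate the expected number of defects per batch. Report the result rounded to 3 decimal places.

Total = 140, so P(defects=0) = 20/140, etc.
E[X] = (1/7)·0 + (1/14)·1 + (1/14)·2 + (9/28)·3 + (1/7)·5 + (1/28)·6 + (3/14)·9
     = 113/28 ≈ 4.036

4.036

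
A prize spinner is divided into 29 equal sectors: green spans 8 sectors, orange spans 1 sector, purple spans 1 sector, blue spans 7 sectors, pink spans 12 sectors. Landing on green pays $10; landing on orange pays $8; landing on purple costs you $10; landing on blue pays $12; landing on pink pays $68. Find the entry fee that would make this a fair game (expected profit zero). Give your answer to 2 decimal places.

E[payout] = (8/29)·10 + (1/29)·8 + (1/29)·(-10) + (7/29)·12 + (12/29)·68 = 978/29
Fair fee = E[payout] = 978/29 ≈ $33.72

$33.72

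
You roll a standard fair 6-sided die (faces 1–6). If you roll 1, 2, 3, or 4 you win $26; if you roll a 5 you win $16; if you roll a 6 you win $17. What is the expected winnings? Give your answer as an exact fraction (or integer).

E[payout] = (1/6)·16 + (1/6)·17 + (2/3)·26 = 137/6

137/6 dollars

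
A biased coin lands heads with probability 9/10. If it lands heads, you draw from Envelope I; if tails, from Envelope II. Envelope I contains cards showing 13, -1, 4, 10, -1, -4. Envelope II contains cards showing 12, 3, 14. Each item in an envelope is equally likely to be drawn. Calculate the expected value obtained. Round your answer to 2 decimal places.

4.12

E[X | Envelope I] = (13 − 1 + 4 + 10 − 1 − 4)/6 = 7/2
E[X | Envelope II] = (12 + 3 + 14)/3 = 29/3
E[X] = (9/10)·7/2 + (1/10)·29/3 = 247/60 ≈ 4.12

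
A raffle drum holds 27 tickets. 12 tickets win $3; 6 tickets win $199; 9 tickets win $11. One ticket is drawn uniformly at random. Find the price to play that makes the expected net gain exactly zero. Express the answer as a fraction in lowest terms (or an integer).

443/9 dollars

E[payout] = (12/27)·3 + (6/27)·199 + (9/27)·11 = 443/9
Fair fee = E[payout] = 443/9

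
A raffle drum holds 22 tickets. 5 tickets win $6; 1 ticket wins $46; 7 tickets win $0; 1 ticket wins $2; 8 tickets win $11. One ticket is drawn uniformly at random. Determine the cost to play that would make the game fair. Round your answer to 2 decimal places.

$7.55

E[payout] = (5/22)·6 + (1/22)·46 + (7/22)·0 + (1/22)·2 + (8/22)·11 = 83/11
Fair fee = E[payout] = 83/11 ≈ $7.55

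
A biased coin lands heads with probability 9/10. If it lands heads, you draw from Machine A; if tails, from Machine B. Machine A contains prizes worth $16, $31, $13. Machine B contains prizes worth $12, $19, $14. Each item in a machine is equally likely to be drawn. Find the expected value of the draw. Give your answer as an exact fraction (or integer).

E[X | Machine A] = (16 + 31 + 13)/3 = 20
E[X | Machine B] = (12 + 19 + 14)/3 = 15
E[X] = (9/10)·20 + (1/10)·15 = 39/2

39/2 dollars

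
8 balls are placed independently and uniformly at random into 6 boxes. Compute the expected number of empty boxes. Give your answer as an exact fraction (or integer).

Let Xⱼ=1 if box j is empty. P(Xⱼ=1) = ((6-1)/6)^8 = 390625/1679616.
By linearity, E[#empty] = 6·390625/1679616 = 390625/279936.

390625/279936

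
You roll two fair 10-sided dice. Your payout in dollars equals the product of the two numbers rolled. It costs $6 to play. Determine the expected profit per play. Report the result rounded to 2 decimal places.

Distribution of the product of the two numbers rolled: 1 w.p. 1/100, 2 w.p. 1/50, 3 w.p. 1/50, 4 w.p. 3/100, 5 w.p. 1/50, 6 w.p. 1/25, …
E[payout] = (1/100)·1 + (1/50)·2 + (1/50)·3 + (3/100)·4 + (1/50)·5 + (1/25)·6 + (1/50)·7 + (1/25)·8 + (3/100)·9 + (1/25)·10 + (1/25)·12 + (1/50)·14 + (1/50)·15 + (3/100)·16 + (1/25)·18 + (1/25)·20 + (1/50)·21 + (1/25)·24 + (1/100)·25 + (1/50)·27 + (1/50)·28 + (1/25)·30 + (1/50)·32 + (1/50)·35 + (3/100)·36 + (1/25)·40 + (1/50)·42 + (1/50)·45 + (1/50)·48 + (1/100)·49 + (1/50)·50 + (1/50)·54 + (1/50)·56 + (1/50)·60 + (1/50)·63 + (1/100)·64 + (1/50)·70 + (1/50)·72 + (1/50)·80 + (1/100)·81 + (1/50)·90 + (1/100)·100 = 121/4
Expected profit = 121/4 − 6 = 97/4 ≈ $24.25

$24.25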